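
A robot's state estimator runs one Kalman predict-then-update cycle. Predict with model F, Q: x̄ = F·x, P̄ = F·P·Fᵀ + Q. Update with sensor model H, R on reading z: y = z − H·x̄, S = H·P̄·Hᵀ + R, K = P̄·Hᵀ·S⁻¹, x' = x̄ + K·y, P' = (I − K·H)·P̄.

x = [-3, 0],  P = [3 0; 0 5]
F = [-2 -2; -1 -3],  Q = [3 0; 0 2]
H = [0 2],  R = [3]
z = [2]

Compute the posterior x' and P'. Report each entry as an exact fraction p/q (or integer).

x̄ = F·x = [6, 3]
P̄ = F·P·Fᵀ + Q = [35 36; 36 50]
y = z − H·x̄ = [-4]
S = H·P̄·Hᵀ + R = [203]
K = P̄·Hᵀ·S⁻¹ = [72/203; 100/203]
x' = x̄ + K·y = [930/203, 209/203]
P' = (I − K·H)·P̄ = [1921/203 108/203; 108/203 150/203]

x' = [930/203, 209/203]
P' = [1921/203 108/203; 108/203 150/203]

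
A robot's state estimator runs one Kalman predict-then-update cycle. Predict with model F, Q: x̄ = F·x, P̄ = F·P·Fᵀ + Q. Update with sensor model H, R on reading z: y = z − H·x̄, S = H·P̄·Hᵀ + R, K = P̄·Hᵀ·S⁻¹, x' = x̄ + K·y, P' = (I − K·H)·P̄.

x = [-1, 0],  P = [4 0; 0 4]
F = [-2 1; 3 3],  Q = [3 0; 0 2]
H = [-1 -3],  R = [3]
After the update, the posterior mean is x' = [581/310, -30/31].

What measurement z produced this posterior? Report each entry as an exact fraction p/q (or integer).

x̄ = F·x = [2, -3]
P̄ = F·P·Fᵀ + Q = [23 -12; -12 74]
S = H·P̄·Hᵀ + R = [620]
K = P̄·Hᵀ·S⁻¹ = [13/620; -21/62]
x' − x̄ = [-39/310, 63/31] = K·y
y = (KᵀK)⁻¹·Kᵀ·(x' − x̄) = [-6]
z = y + H·x̄ = [-6] + [7] = [1]

z = [1]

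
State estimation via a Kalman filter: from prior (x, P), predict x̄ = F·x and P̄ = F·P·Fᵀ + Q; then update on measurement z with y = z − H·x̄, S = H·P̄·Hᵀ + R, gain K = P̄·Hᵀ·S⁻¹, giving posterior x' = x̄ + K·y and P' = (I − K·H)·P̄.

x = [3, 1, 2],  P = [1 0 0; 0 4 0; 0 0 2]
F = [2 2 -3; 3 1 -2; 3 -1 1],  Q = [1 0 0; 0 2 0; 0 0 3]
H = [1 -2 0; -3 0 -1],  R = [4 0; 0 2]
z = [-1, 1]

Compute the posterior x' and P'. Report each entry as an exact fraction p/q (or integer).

x̄ = F·x = [2, 6, 10]
P̄ = F·P·Fᵀ + Q = [39 26 -8; 26 23 1; -8 1 18]
y = z − H·x̄ = [9, 17]
S = H·P̄·Hᵀ + R = [31 49; 49 323]
K = P̄·Hᵀ·S⁻¹ = [571/3806 -1371/3806; -2589/7612 -1469/7612; -881/1903 169/1903]
x' = x̄ + K·y = [-5278/1903, -1301/3806, 13974/1903]
P' = (I − K·H)·P̄ = [3209/1903 2067/3806 -8256/1903; 2067/3806 7245/7612 -2366/1903; -8256/1903 -2366/1903 24430/1903]

x' = [-5278/1903, -1301/3806, 13974/1903]
P' = [3209/1903 2067/3806 -8256/1903; 2067/3806 7245/7612 -2366/1903; -8256/1903 -2366/1903 24430/1903]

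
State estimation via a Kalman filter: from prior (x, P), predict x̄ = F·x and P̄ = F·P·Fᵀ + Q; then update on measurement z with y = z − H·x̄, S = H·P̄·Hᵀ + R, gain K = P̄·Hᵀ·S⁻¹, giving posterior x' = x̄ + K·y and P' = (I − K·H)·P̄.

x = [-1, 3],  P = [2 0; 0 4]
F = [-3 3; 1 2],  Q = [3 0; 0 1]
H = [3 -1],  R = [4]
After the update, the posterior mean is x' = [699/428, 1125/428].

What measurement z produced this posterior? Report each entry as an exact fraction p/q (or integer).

x̄ = F·x = [12, 5]
P̄ = F·P·Fᵀ + Q = [57 18; 18 19]
S = H·P̄·Hᵀ + R = [428]
K = P̄·Hᵀ·S⁻¹ = [153/428; 35/428]
x' − x̄ = [-4437/428, -1015/428] = K·y
y = (KᵀK)⁻¹·Kᵀ·(x' − x̄) = [-29]
z = y + H·x̄ = [-29] + [31] = [2]

z = [2]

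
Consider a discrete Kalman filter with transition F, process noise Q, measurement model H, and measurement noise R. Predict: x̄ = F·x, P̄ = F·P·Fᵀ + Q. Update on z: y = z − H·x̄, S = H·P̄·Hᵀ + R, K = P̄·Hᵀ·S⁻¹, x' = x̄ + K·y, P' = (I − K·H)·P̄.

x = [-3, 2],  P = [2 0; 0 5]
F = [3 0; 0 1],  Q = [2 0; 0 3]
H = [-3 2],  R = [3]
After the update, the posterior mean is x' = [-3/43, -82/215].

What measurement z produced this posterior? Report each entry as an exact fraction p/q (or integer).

x̄ = F·x = [-9, 2]
P̄ = F·P·Fᵀ + Q = [20 0; 0 8]
S = H·P̄·Hᵀ + R = [215]
K = P̄·Hᵀ·S⁻¹ = [-12/43; 16/215]
x' − x̄ = [384/43, -512/215] = K·y
y = (KᵀK)⁻¹·Kᵀ·(x' − x̄) = [-32]
z = y + H·x̄ = [-32] + [31] = [-1]

z = [-1]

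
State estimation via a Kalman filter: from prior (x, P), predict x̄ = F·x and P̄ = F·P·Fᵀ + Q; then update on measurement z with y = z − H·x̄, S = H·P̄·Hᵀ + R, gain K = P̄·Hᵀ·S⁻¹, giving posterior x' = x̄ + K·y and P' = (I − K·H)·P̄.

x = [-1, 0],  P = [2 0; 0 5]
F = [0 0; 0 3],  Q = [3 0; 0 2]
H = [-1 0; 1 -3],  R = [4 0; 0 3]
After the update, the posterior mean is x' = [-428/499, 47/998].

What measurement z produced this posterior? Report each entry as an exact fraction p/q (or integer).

x̄ = F·x = [0, 0]
P̄ = F·P·Fᵀ + Q = [3 0; 0 47]
S = H·P̄·Hᵀ + R = [7 -3; -3 429]
K = P̄·Hᵀ·S⁻¹ = [-213/499 2/499; -141/998 -329/998]
x' − x̄ = [-428/499, 47/998] = K·y
y = (KᵀK)⁻¹·Kᵀ·(x' − x̄) = [2, -1]
z = y + H·x̄ = [2, -1] + [0, 0] = [2, -1]

z = [2, -1]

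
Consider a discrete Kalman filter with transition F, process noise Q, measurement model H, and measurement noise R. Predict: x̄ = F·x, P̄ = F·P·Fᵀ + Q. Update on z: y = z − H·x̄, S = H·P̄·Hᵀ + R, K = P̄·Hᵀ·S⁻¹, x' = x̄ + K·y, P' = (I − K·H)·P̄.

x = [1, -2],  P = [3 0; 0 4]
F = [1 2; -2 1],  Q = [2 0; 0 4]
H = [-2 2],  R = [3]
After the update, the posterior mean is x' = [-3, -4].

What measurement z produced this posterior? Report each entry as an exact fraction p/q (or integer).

x̄ = F·x = [-3, -4]
P̄ = F·P·Fᵀ + Q = [21 2; 2 20]
S = H·P̄·Hᵀ + R = [151]
K = P̄·Hᵀ·S⁻¹ = [-38/151; 36/151]
x' − x̄ = [0, 0] = K·y
y = (KᵀK)⁻¹·Kᵀ·(x' − x̄) = [0]
z = y + H·x̄ = [0] + [-2] = [-2]

z = [-2]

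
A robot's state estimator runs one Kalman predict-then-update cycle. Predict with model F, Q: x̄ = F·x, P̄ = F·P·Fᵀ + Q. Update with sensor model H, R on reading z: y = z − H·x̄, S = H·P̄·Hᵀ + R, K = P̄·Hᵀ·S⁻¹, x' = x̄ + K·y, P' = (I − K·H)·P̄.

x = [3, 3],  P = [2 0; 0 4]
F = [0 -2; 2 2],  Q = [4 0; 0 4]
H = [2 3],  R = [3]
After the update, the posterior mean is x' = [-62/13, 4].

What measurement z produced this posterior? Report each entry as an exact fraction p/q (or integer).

z = [2]

x̄ = F·x = [-6, 12]
P̄ = F·P·Fᵀ + Q = [20 -16; -16 28]
S = H·P̄·Hᵀ + R = [143]
K = P̄·Hᵀ·S⁻¹ = [-8/143; 4/11]
x' − x̄ = [16/13, -8] = K·y
y = (KᵀK)⁻¹·Kᵀ·(x' − x̄) = [-22]
z = y + H·x̄ = [-22] + [24] = [2]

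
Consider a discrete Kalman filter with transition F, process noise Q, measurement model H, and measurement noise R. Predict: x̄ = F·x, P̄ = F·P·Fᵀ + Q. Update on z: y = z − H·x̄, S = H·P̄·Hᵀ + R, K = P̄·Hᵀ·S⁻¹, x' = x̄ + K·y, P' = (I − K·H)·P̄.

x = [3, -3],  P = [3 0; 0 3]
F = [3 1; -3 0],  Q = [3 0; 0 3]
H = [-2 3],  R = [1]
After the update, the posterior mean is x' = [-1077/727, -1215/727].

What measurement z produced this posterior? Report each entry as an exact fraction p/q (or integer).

x̄ = F·x = [6, -9]
P̄ = F·P·Fᵀ + Q = [33 -27; -27 30]
S = H·P̄·Hᵀ + R = [727]
K = P̄·Hᵀ·S⁻¹ = [-147/727; 144/727]
x' − x̄ = [-5439/727, 5328/727] = K·y
y = (KᵀK)⁻¹·Kᵀ·(x' − x̄) = [37]
z = y + H·x̄ = [37] + [-39] = [-2]

z = [-2]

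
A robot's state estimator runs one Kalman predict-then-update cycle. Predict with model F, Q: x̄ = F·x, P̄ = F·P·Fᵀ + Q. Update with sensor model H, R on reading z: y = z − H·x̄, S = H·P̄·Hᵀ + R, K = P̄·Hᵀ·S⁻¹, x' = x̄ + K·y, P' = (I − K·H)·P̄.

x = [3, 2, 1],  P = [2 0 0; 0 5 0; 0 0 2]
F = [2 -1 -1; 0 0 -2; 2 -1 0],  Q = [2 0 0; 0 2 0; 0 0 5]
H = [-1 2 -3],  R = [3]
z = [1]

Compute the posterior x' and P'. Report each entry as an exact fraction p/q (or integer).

x̄ = F·x = [3, -2, 4]
P̄ = F·P·Fᵀ + Q = [17 4 13; 4 10 0; 13 0 18]
y = z − H·x̄ = [20]
S = H·P̄·Hᵀ + R = [284]
K = P̄·Hᵀ·S⁻¹ = [-12/71; 4/71; -67/284]
x' = x̄ + K·y = [-27/71, -62/71, -51/71]
P' = (I − K·H)·P̄ = [631/71 476/71 119/71; 476/71 646/71 268/71; 119/71 268/71 623/284]

x' = [-27/71, -62/71, -51/71]
P' = [631/71 476/71 119/71; 476/71 646/71 268/71; 119/71 268/71 623/284]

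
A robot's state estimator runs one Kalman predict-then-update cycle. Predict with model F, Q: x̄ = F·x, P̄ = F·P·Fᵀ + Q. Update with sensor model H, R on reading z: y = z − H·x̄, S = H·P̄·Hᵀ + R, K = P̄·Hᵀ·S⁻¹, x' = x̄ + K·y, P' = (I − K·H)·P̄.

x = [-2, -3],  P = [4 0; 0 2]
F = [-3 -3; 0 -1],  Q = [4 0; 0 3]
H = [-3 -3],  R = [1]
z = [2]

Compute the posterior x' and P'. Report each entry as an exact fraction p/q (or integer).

x̄ = F·x = [15, 3]
P̄ = F·P·Fᵀ + Q = [58 6; 6 5]
y = z − H·x̄ = [56]
S = H·P̄·Hᵀ + R = [676]
K = P̄·Hᵀ·S⁻¹ = [-48/169; -33/676]
x' = x̄ + K·y = [-153/169, 45/169]
P' = (I − K·H)·P̄ = [586/169 -570/169; -570/169 2291/676]

x' = [-153/169, 45/169]
P' = [586/169 -570/169; -570/169 2291/676]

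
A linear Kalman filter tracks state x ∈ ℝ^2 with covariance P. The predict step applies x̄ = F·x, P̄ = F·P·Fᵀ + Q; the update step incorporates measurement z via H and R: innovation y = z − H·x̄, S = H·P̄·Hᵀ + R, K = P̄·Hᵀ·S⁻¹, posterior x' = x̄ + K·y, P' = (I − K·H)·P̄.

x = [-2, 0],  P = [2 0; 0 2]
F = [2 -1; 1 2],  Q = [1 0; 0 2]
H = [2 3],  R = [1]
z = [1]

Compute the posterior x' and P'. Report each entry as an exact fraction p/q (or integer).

x̄ = F·x = [-4, -2]
P̄ = F·P·Fᵀ + Q = [11 0; 0 12]
y = z − H·x̄ = [15]
S = H·P̄·Hᵀ + R = [153]
K = P̄·Hᵀ·S⁻¹ = [22/153; 4/17]
x' = x̄ + K·y = [-94/51, 26/17]
P' = (I − K·H)·P̄ = [1199/153 -88/17; -88/17 60/17]

x' = [-94/51, 26/17]
P' = [1199/153 -88/17; -88/17 60/17]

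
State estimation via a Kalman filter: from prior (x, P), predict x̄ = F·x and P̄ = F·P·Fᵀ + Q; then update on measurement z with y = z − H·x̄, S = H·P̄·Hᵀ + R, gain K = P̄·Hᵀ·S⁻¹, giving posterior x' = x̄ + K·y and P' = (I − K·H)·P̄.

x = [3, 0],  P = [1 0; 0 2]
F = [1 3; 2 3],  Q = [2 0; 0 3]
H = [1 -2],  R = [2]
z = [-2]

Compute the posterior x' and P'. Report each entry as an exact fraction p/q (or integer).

x' = [-4/43, 48/43]
P' = [542/43 290/43; 290/43 175/43]

x̄ = F·x = [3, 6]
P̄ = F·P·Fᵀ + Q = [21 20; 20 25]
y = z − H·x̄ = [7]
S = H·P̄·Hᵀ + R = [43]
K = P̄·Hᵀ·S⁻¹ = [-19/43; -30/43]
x' = x̄ + K·y = [-4/43, 48/43]
P' = (I − K·H)·P̄ = [542/43 290/43; 290/43 175/43]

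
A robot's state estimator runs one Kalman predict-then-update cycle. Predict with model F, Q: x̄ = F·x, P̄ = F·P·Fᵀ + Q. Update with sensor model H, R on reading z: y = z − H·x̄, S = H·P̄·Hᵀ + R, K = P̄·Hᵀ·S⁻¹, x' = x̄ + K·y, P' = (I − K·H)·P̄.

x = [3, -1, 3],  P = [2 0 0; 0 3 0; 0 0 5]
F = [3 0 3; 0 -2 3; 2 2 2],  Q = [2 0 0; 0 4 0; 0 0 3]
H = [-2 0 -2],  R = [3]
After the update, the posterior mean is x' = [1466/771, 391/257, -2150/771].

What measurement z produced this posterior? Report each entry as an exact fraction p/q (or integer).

x̄ = F·x = [18, 11, 10]
P̄ = F·P·Fᵀ + Q = [65 45 42; 45 61 18; 42 18 43]
S = H·P̄·Hᵀ + R = [771]
K = P̄·Hᵀ·S⁻¹ = [-214/771; -42/257; -170/771]
x' − x̄ = [-12412/771, -2436/257, -9860/771] = K·y
y = (KᵀK)⁻¹·Kᵀ·(x' − x̄) = [58]
z = y + H·x̄ = [58] + [-56] = [2]

z = [2]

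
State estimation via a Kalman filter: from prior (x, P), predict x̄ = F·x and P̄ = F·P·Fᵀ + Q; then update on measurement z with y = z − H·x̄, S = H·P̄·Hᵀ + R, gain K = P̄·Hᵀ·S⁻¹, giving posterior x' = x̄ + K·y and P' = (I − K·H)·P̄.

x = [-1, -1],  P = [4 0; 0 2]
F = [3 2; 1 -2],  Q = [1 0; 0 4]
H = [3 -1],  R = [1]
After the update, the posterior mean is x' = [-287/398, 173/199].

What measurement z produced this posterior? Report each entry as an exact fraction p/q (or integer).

x̄ = F·x = [-5, 1]
P̄ = F·P·Fᵀ + Q = [45 4; 4 16]
S = H·P̄·Hᵀ + R = [398]
K = P̄·Hᵀ·S⁻¹ = [131/398; -2/199]
x' − x̄ = [1703/398, -26/199] = K·y
y = (KᵀK)⁻¹·Kᵀ·(x' − x̄) = [13]
z = y + H·x̄ = [13] + [-16] = [-3]

z = [-3]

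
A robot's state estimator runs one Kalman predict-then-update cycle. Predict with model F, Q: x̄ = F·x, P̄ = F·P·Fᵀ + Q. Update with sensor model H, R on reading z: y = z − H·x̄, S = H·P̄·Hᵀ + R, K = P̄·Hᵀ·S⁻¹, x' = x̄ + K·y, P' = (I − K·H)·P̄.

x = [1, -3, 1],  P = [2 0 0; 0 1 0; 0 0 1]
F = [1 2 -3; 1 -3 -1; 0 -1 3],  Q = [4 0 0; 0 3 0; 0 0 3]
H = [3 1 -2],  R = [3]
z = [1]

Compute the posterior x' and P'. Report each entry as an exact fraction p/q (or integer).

x' = [-752/367, 3639/367, 550/367]
P' = [889/367 -1303/367 565/367; -1303/367 5361/367 708/367; 565/367 708/367 1290/367]

x̄ = F·x = [-8, 9, 6]
P̄ = F·P·Fᵀ + Q = [19 -1 -11; -1 15 0; -11 0 13]
y = z − H·x̄ = [28]
S = H·P̄·Hᵀ + R = [367]
K = P̄·Hᵀ·S⁻¹ = [78/367; 12/367; -59/367]
x' = x̄ + K·y = [-752/367, 3639/367, 550/367]
P' = (I − K·H)·P̄ = [889/367 -1303/367 565/367; -1303/367 5361/367 708/367; 565/367 708/367 1290/367]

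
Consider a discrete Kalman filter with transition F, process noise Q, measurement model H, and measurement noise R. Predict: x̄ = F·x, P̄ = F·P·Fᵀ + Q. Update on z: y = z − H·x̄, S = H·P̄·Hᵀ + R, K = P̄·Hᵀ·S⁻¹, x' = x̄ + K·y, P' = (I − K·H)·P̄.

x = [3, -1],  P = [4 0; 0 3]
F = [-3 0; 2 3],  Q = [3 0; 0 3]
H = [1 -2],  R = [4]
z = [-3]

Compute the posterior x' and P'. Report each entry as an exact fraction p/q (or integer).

x̄ = F·x = [-9, 3]
P̄ = F·P·Fᵀ + Q = [39 -24; -24 46]
y = z − H·x̄ = [12]
S = H·P̄·Hᵀ + R = [323]
K = P̄·Hᵀ·S⁻¹ = [87/323; -116/323]
x' = x̄ + K·y = [-1863/323, -423/323]
P' = (I − K·H)·P̄ = [5028/323 2340/323; 2340/323 1402/323]

x' = [-1863/323, -423/323]
P' = [5028/323 2340/323; 2340/323 1402/323]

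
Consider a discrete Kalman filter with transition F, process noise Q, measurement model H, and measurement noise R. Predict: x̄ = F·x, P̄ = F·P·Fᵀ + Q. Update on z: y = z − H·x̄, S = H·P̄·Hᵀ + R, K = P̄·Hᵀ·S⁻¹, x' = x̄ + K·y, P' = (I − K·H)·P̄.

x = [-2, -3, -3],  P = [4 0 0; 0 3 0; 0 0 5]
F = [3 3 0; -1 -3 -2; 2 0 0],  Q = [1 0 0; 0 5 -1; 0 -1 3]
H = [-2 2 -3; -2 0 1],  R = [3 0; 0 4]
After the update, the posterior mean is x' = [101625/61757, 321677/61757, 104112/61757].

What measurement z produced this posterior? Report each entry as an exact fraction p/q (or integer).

x̄ = F·x = [-15, 17, -4]
P̄ = F·P·Fᵀ + Q = [64 -39 24; -39 56 -9; 24 -9 19]
S = H·P̄·Hᵀ + R = [1362 433; 433 183]
K = P̄·Hᵀ·S⁻¹ = [-5842/61757 -21274/61757; 9834/61757 17/61757; -9952/61757 13761/61757]
x' − x̄ = [1027980/61757, -728192/61757, 351140/61757] = K·y
y = (KᵀK)⁻¹·Kᵀ·(x' − x̄) = [-74, -28]
z = y + H·x̄ = [-74, -28] + [76, 26] = [2, -2]

z = [2, -2]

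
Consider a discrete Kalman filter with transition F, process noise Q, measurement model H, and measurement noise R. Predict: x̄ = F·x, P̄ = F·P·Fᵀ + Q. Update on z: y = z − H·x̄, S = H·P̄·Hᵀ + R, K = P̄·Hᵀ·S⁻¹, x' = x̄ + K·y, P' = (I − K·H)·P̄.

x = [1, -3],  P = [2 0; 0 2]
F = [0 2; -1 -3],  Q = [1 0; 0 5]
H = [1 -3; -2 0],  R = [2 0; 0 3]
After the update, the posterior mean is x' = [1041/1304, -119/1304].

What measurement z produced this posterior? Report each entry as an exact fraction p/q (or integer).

x̄ = F·x = [-6, 8]
P̄ = F·P·Fᵀ + Q = [9 -12; -12 25]
S = H·P̄·Hᵀ + R = [308 -90; -90 39]
K = P̄·Hᵀ·S⁻¹ = [45/1304 -249/652; -411/1304 -73/652]
x' − x̄ = [8865/1304, -10551/1304] = K·y
y = (KᵀK)⁻¹·Kᵀ·(x' − x̄) = [31, -15]
z = y + H·x̄ = [31, -15] + [-30, 12] = [1, -3]

z = [1, -3]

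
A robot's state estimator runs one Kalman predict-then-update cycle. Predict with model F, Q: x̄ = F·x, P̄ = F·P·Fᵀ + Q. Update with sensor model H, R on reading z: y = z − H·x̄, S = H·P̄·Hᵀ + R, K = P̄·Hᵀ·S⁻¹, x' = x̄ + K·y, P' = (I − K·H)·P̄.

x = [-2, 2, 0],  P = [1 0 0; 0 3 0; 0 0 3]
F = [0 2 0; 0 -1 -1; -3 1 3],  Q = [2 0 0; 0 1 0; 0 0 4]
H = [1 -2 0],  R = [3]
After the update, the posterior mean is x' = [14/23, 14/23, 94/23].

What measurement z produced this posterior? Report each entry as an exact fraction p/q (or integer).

x̄ = F·x = [4, -2, 8]
P̄ = F·P·Fᵀ + Q = [14 -6 6; -6 7 -12; 6 -12 43]
S = H·P̄·Hᵀ + R = [69]
K = P̄·Hᵀ·S⁻¹ = [26/69; -20/69; 10/23]
x' − x̄ = [-78/23, 60/23, -90/23] = K·y
y = (KᵀK)⁻¹·Kᵀ·(x' − x̄) = [-9]
z = y + H·x̄ = [-9] + [8] = [-1]

z = [-1]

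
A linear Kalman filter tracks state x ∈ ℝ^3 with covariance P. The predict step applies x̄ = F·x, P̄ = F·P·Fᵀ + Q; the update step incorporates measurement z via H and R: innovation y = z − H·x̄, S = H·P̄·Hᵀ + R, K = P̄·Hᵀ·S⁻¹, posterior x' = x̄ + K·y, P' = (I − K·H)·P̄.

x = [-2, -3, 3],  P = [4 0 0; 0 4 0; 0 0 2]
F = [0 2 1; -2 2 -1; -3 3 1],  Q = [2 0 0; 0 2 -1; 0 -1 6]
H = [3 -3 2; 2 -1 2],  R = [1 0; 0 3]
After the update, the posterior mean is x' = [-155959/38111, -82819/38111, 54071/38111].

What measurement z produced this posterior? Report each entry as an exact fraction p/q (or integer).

x̄ = F·x = [-3, -5, 0]
P̄ = F·P·Fᵀ + Q = [20 14 26; 14 36 45; 26 45 80]
S = H·P̄·Hᵀ + R = [345 322; 322 411]
K = P̄·Hᵀ·S⁻¹ = [3654/38111 190/1657; -16540/38111 894/1657; -11441/38111 1063/1657]
x' − x̄ = [-41626/38111, 107736/38111, 54071/38111] = K·y
y = (KᵀK)⁻¹·Kᵀ·(x' − x̄) = [-9, -2]
z = y + H·x̄ = [-9, -2] + [6, -1] = [-3, -3]

z = [-3, -3]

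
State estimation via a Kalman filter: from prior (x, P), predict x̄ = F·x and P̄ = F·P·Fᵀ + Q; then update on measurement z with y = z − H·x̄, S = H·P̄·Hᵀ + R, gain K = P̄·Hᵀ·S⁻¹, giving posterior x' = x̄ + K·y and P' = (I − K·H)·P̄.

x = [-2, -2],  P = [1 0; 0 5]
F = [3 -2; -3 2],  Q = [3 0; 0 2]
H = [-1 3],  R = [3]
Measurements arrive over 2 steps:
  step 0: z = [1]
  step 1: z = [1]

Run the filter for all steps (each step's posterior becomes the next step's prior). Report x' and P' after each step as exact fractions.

step 0: x̄ = F·x = [-2, 2]
step 0: P̄ = F·P·Fᵀ + Q = [32 -29; -29 31]
step 0: y = z − H·x̄ = [-7]
step 0: S = H·P̄·Hᵀ + R = [488]
step 0: K = P̄·Hᵀ·S⁻¹ = [-119/488; 1/4]
step 0: x' = x̄ + K·y = [-143/488, 1/4]
step 0: P' = (I − K·H)·P̄ = [1455/488 3/4; 3/4 1/2]
step 1: x̄ = F·x = [-673/488, 673/488]
step 1: P̄ = F·P·Fᵀ + Q = [11143/488 -9679/488; -9679/488 10655/488]
step 1: y = z − H·x̄ = [-551/122]
step 1: S = H·P̄·Hᵀ + R = [20822/61]
step 1: K = P̄·Hᵀ·S⁻¹ = [-10045/41644; 1/4]
step 1: x' = x̄ + K·y = [-104/359, 1/4]
step 1: P' = (I − K·H)·P̄ = [61917/20822 3/4; 3/4 1/2]

step 0: x' = [-143/488, 1/4], P' = [1455/488 3/4; 3/4 1/2]
step 1: x' = [-104/359, 1/4], P' = [61917/20822 3/4; 3/4 1/2]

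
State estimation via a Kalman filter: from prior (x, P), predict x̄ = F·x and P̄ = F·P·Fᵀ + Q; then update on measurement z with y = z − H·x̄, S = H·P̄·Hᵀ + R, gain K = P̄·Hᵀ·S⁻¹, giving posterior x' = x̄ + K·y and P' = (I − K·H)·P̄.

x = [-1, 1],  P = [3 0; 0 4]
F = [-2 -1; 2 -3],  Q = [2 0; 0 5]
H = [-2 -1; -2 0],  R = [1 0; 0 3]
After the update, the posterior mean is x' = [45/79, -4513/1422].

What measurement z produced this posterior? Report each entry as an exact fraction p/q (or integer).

z = [2, -1]

x̄ = F·x = [1, -5]
P̄ = F·P·Fᵀ + Q = [18 0; 0 53]
S = H·P̄·Hᵀ + R = [126 72; 72 75]
K = P̄·Hᵀ·S⁻¹ = [-2/79 -36/79; -1325/1422 212/237]
x' − x̄ = [-34/79, 2597/1422] = K·y
y = (KᵀK)⁻¹·Kᵀ·(x' − x̄) = [-1, 1]
z = y + H·x̄ = [-1, 1] + [3, -2] = [2, -1]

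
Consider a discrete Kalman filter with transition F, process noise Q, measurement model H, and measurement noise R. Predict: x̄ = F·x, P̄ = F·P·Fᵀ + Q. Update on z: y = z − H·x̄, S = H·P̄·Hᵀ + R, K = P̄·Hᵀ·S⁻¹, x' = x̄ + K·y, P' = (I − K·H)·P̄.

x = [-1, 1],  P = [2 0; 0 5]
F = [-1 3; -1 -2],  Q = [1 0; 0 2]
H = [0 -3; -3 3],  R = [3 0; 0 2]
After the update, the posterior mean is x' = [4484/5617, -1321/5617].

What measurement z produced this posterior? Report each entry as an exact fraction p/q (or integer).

z = [1, -3]

x̄ = F·x = [4, -1]
P̄ = F·P·Fᵀ + Q = [48 -28; -28 24]
S = H·P̄·Hᵀ + R = [219 -468; -468 1154]
K = P̄·Hᵀ·S⁻¹ = [-1628/5617 -1770/5617; -1680/5617 78/5617]
x' − x̄ = [-17984/5617, 4296/5617] = K·y
y = (KᵀK)⁻¹·Kᵀ·(x' − x̄) = [-2, 12]
z = y + H·x̄ = [-2, 12] + [3, -15] = [1, -3]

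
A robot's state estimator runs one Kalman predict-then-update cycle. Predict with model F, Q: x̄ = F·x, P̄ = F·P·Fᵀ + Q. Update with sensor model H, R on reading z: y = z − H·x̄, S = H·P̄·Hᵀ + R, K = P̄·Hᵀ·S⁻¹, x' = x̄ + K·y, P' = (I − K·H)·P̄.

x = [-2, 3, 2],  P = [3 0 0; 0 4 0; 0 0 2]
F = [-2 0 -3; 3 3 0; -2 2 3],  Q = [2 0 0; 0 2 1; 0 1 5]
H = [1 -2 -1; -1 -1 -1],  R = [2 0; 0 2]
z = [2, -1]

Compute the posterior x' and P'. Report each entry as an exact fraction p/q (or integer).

x' = [-10870/7477, -45559/7477, 65586/7477]
P' = [28156/7477 43960/7477 -64664/7477; 43960/7477 92247/7477 -135648/7477; -64664/7477 -135648/7477 206798/7477]

x̄ = F·x = [-2, 3, 16]
P̄ = F·P·Fᵀ + Q = [32 -18 -6; -18 65 7; -6 7 51]
y = z − H·x̄ = [26, 16]
S = H·P̄·Hᵀ + R = [457 152; 152 116]
K = P̄·Hᵀ·S⁻¹ = [2450/7477 -3726/7477; -2443/7477 -559/14954; -83/7477 -3243/7477]
x' = x̄ + K·y = [-10870/7477, -45559/7477, 65586/7477]
P' = (I − K·H)·P̄ = [28156/7477 43960/7477 -64664/7477; 43960/7477 92247/7477 -135648/7477; -64664/7477 -135648/7477 206798/7477]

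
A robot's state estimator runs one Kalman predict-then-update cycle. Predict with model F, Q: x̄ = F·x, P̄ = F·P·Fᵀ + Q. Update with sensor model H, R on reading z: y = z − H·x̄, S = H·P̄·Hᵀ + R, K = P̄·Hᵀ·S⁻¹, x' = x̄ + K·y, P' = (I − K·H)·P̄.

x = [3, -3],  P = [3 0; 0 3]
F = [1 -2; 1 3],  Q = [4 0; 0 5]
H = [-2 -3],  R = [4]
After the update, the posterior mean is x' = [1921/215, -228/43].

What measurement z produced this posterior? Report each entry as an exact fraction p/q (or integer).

z = [-2]

x̄ = F·x = [9, -6]
P̄ = F·P·Fᵀ + Q = [19 -15; -15 35]
S = H·P̄·Hᵀ + R = [215]
K = P̄·Hᵀ·S⁻¹ = [7/215; -15/43]
x' − x̄ = [-14/215, 30/43] = K·y
y = (KᵀK)⁻¹·Kᵀ·(x' − x̄) = [-2]
z = y + H·x̄ = [-2] + [0] = [-2]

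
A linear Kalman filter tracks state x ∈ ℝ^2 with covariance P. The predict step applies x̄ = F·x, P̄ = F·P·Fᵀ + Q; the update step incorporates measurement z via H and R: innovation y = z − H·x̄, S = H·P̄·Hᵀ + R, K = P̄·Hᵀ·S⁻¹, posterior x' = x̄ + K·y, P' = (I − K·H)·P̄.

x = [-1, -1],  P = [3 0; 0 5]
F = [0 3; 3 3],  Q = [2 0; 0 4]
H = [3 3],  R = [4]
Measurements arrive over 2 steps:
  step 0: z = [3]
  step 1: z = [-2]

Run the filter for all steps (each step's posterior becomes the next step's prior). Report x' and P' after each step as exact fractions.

step 0: x' = [2517/1921, -636/1921], P' = [14111/1921 -13743/1921; -13743/1921 14227/1921]
step 1: x' = [-4603161/1411225, 3682407/1411225], P' = [9924476/1411225 -9379512/1411225; -9379512/1411225 9458344/1411225]

step 0: x̄ = F·x = [-3, -6]
step 0: P̄ = F·P·Fᵀ + Q = [47 45; 45 76]
step 0: y = z − H·x̄ = [30]
step 0: S = H·P̄·Hᵀ + R = [1921]
step 0: K = P̄·Hᵀ·S⁻¹ = [276/1921; 363/1921]
step 0: x' = x̄ + K·y = [2517/1921, -636/1921]
step 0: P' = (I − K·H)·P̄ = [14111/1921 -13743/1921; -13743/1921 14227/1921]
step 1: x̄ = F·x = [-1908/1921, 5643/1921]
step 1: P̄ = F·P·Fᵀ + Q = [131885/1921 4356/1921; 4356/1921 15352/1921]
step 1: y = z − H·x̄ = [-15047/1921]
step 1: S = H·P̄·Hᵀ + R = [1411225/1921]
step 1: K = P̄·Hᵀ·S⁻¹ = [408723/1411225; 59124/1411225]
step 1: x' = x̄ + K·y = [-4603161/1411225, 3682407/1411225]
step 1: P' = (I − K·H)·P̄ = [9924476/1411225 -9379512/1411225; -9379512/1411225 9458344/1411225]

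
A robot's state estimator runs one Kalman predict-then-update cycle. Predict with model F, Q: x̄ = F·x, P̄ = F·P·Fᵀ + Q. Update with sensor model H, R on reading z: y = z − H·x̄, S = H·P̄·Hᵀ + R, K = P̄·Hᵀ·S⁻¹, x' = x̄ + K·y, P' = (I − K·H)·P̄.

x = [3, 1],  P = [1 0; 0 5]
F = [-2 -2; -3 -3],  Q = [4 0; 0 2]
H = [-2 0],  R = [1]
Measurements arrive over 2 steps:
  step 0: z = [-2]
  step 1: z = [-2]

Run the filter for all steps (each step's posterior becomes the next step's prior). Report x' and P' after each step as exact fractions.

step 0: x̄ = F·x = [-8, -12]
step 0: P̄ = F·P·Fᵀ + Q = [28 36; 36 56]
step 0: y = z − H·x̄ = [-18]
step 0: S = H·P̄·Hᵀ + R = [113]
step 0: K = P̄·Hᵀ·S⁻¹ = [-56/113; -72/113]
step 0: x' = x̄ + K·y = [104/113, -60/113]
step 0: P' = (I − K·H)·P̄ = [28/113 36/113; 36/113 1144/113]
step 1: x̄ = F·x = [-88/113, -132/113]
step 1: P̄ = F·P·Fᵀ + Q = [5428/113 7464/113; 7464/113 11422/113]
step 1: y = z − H·x̄ = [-402/113]
step 1: S = H·P̄·Hᵀ + R = [21825/113]
step 1: K = P̄·Hᵀ·S⁻¹ = [-10856/21825; -4976/7275]
step 1: x' = x̄ + K·y = [7208/7275, 3068/2425]
step 1: P' = (I − K·H)·P̄ = [5428/21825 2488/7275; 2488/7275 25998/2425]

step 0: x' = [104/113, -60/113], P' = [28/113 36/113; 36/113 1144/113]
step 1: x' = [7208/7275, 3068/2425], P' = [5428/21825 2488/7275; 2488/7275 25998/2425]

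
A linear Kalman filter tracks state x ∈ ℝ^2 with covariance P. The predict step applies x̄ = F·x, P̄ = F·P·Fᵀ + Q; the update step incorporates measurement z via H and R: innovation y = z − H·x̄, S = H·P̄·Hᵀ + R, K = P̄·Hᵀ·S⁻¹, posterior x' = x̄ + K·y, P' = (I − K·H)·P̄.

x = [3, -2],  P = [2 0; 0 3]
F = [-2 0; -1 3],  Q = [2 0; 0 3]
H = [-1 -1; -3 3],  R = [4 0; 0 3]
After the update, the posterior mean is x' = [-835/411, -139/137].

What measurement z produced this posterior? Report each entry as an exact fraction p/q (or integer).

x̄ = F·x = [-6, -9]
P̄ = F·P·Fᵀ + Q = [10 4; 4 32]
S = H·P̄·Hᵀ + R = [54 -66; -66 309]
K = P̄·Hᵀ·S⁻¹ = [-919/2055 -316/2055; -62/137 24/137]
x' − x̄ = [1631/411, 1094/137] = K·y
y = (KᵀK)⁻¹·Kᵀ·(x' − x̄) = [-13, 12]
z = y + H·x̄ = [-13, 12] + [15, -9] = [2, 3]

z = [2, 3]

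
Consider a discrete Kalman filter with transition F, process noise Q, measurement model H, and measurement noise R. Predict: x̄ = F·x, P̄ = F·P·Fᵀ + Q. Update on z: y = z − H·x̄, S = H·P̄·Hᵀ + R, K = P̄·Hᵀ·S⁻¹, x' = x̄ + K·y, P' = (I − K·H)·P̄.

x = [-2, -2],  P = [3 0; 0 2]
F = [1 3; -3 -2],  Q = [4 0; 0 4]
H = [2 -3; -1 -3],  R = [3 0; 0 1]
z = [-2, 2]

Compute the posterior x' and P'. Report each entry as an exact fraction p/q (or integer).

x̄ = F·x = [-8, 10]
P̄ = F·P·Fᵀ + Q = [25 -21; -21 39]
y = z − H·x̄ = [44, 24]
S = H·P̄·Hᵀ + R = [706 364; 364 251]
K = P̄·Hᵀ·S⁻¹ = [14531/44710 -7152/22355; -993/8942 -990/4471]
x' = x̄ + K·y = [-30806/22355, -896/4471]
P' = (I − K·H)·P̄ = [19299/44710 -333/8942; -333/8942 771/8942]

x' = [-30806/22355, -896/4471]
P' = [19299/44710 -333/8942; -333/8942 771/8942]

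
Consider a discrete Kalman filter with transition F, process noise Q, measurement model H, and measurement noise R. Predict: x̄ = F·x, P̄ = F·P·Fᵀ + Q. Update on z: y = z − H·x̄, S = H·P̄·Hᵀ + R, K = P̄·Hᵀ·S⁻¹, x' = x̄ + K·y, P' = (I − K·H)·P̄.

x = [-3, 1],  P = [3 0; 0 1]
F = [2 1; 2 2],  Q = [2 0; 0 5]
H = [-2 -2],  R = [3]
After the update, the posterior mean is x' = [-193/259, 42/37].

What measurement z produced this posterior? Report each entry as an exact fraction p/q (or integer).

z = [-1]

x̄ = F·x = [-5, -4]
P̄ = F·P·Fᵀ + Q = [15 14; 14 21]
S = H·P̄·Hᵀ + R = [259]
K = P̄·Hᵀ·S⁻¹ = [-58/259; -10/37]
x' − x̄ = [1102/259, 190/37] = K·y
y = (KᵀK)⁻¹·Kᵀ·(x' − x̄) = [-19]
z = y + H·x̄ = [-19] + [18] = [-1]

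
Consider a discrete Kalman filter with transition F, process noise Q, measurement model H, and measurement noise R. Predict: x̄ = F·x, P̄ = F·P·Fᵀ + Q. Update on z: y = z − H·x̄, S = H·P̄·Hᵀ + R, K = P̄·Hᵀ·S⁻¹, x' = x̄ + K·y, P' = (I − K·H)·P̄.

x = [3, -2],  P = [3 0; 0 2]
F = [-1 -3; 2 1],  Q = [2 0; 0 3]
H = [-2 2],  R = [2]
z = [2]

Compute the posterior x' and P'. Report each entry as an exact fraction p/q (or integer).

x' = [3, 4]
P' = [517/129 482/129; 482/129 511/129]

x̄ = F·x = [3, 4]
P̄ = F·P·Fᵀ + Q = [23 -12; -12 17]
y = z − H·x̄ = [0]
S = H·P̄·Hᵀ + R = [258]
K = P̄·Hᵀ·S⁻¹ = [-35/129; 29/129]
x' = x̄ + K·y = [3, 4]
P' = (I − K·H)·P̄ = [517/129 482/129; 482/129 511/129]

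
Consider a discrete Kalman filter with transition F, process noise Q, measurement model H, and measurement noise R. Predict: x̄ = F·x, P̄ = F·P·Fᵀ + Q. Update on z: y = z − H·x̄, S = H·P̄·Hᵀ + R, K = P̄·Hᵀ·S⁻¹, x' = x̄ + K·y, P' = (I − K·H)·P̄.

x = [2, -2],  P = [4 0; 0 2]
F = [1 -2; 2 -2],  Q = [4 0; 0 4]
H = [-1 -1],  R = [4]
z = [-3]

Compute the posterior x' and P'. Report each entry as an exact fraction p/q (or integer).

x' = [8/5, 39/20]
P' = [16/5 -8/5; -8/5 19/5]

x̄ = F·x = [6, 8]
P̄ = F·P·Fᵀ + Q = [16 16; 16 28]
y = z − H·x̄ = [11]
S = H·P̄·Hᵀ + R = [80]
K = P̄·Hᵀ·S⁻¹ = [-2/5; -11/20]
x' = x̄ + K·y = [8/5, 39/20]
P' = (I − K·H)·P̄ = [16/5 -8/5; -8/5 19/5]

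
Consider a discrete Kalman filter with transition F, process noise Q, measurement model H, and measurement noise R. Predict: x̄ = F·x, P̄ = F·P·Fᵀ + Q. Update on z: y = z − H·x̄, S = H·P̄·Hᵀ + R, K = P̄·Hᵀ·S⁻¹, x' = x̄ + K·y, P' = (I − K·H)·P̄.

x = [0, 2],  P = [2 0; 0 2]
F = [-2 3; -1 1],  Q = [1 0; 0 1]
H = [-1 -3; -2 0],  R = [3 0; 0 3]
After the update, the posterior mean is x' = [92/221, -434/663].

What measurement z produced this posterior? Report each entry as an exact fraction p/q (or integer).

z = [2, -1]

x̄ = F·x = [6, 2]
P̄ = F·P·Fᵀ + Q = [27 10; 10 5]
S = H·P̄·Hᵀ + R = [135 114; 114 111]
K = P̄·Hᵀ·S⁻¹ = [-19/221 -88/221; -55/221 50/663]
x' − x̄ = [-1234/221, -1760/663] = K·y
y = (KᵀK)⁻¹·Kᵀ·(x' − x̄) = [14, 11]
z = y + H·x̄ = [14, 11] + [-12, -12] = [2, -1]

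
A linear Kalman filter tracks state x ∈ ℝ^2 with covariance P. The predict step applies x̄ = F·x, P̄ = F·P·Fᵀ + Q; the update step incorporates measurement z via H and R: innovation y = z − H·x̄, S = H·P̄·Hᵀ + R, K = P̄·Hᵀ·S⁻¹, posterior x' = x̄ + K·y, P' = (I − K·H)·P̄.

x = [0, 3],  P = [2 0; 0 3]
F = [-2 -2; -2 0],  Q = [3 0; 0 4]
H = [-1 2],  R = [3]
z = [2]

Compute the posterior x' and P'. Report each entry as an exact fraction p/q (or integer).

x̄ = F·x = [-6, 0]
P̄ = F·P·Fᵀ + Q = [23 8; 8 12]
y = z − H·x̄ = [-4]
S = H·P̄·Hᵀ + R = [42]
K = P̄·Hᵀ·S⁻¹ = [-1/6; 8/21]
x' = x̄ + K·y = [-16/3, -32/21]
P' = (I − K·H)·P̄ = [131/6 32/3; 32/3 124/21]

x' = [-16/3, -32/21]
P' = [131/6 32/3; 32/3 124/21]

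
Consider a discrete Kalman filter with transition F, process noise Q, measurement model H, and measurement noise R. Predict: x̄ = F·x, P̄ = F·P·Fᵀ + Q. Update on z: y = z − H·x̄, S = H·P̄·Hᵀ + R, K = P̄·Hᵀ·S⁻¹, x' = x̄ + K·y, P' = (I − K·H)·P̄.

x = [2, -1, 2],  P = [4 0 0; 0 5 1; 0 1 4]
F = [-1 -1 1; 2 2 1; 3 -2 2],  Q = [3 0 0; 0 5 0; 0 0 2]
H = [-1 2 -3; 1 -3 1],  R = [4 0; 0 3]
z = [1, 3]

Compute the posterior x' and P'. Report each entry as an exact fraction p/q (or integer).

x̄ = F·x = [1, 4, 12]
P̄ = F·P·Fᵀ + Q = [14 -13 2; -13 49 14; 2 14 66]
y = z − H·x̄ = [30, 2]
S = H·P̄·Hᵀ + R = [704 -425; -425 522]
K = P̄·Hᵀ·S⁻¹ = [-637/186863 19170/186863; -26032/186863 -73459/186863; -78734/186863 -54796/186863]
x' = x̄ + K·y = [206093/186863, -180426/186863, -229256/186863]
P' = (I − K·H)·P̄ = [1532430/186863 413554/186863 -234258/186863; 413554/186863 227481/186863 48512/186863; -234258/186863 48512/186863 215406/186863]

x' = [206093/186863, -180426/186863, -229256/186863]
P' = [1532430/186863 413554/186863 -234258/186863; 413554/186863 227481/186863 48512/186863; -234258/186863 48512/186863 215406/186863]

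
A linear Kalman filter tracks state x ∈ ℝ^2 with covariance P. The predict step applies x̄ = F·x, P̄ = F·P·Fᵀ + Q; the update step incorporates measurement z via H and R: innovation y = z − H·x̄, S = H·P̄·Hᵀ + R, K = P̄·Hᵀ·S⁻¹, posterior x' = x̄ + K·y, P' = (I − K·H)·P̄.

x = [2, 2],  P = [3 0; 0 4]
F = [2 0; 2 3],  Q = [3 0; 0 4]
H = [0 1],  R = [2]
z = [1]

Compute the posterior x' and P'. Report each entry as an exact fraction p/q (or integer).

x' = [2, 4/3]
P' = [37/3 4/9; 4/9 52/27]

x̄ = F·x = [4, 10]
P̄ = F·P·Fᵀ + Q = [15 12; 12 52]
y = z − H·x̄ = [-9]
S = H·P̄·Hᵀ + R = [54]
K = P̄·Hᵀ·S⁻¹ = [2/9; 26/27]
x' = x̄ + K·y = [2, 4/3]
P' = (I − K·H)·P̄ = [37/3 4/9; 4/9 52/27]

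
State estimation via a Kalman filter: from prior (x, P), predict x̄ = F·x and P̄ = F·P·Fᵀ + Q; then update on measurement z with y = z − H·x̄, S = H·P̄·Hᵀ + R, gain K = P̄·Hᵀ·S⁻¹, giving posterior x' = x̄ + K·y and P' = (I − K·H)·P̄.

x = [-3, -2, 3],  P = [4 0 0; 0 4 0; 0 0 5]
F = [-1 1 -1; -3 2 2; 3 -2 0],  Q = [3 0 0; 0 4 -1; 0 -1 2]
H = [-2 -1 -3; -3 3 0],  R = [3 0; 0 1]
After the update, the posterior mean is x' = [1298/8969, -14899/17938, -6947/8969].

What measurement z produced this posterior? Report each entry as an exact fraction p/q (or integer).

x̄ = F·x = [-2, 11, -5]
P̄ = F·P·Fᵀ + Q = [16 10 -20; 10 76 -53; -20 -53 54]
S = H·P̄·Hᵀ + R = [111 135; 135 649]
K = P̄·Hᵀ·S⁻¹ = [2352/8969 -738/8969; 4719/17938 4491/17938; -5236/8969 -279/8969]
x' − x̄ = [19236/8969, -212217/17938, 37898/8969] = K·y
y = (KᵀK)⁻¹·Kᵀ·(x' − x̄) = [-5, -42]
z = y + H·x̄ = [-5, -42] + [8, 39] = [3, -3]

z = [3, -3]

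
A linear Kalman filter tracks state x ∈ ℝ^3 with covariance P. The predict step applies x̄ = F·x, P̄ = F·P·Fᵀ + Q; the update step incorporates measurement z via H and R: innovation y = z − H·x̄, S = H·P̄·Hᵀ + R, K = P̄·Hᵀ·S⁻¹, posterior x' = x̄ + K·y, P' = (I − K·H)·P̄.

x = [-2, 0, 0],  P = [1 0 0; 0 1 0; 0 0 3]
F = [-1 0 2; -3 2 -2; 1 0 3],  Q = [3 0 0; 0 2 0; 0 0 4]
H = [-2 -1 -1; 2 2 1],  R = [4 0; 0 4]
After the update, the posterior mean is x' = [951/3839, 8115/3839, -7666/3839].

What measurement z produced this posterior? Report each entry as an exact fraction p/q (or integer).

z = [-1, 2]

x̄ = F·x = [2, 6, -2]
P̄ = F·P·Fᵀ + Q = [16 -9 17; -9 27 -21; 17 -21 32]
S = H·P̄·Hᵀ + R = [117 -101; -101 120]
K = P̄·Hᵀ·S⁻¹ = [-1669/3839 -413/3839; 2955/3839 2967/3839; -2976/3839 -1737/3839]
x' − x̄ = [-6727/3839, -14919/3839, 12/3839] = K·y
y = (KᵀK)⁻¹·Kᵀ·(x' − x̄) = [7, -12]
z = y + H·x̄ = [7, -12] + [-8, 14] = [-1, 2]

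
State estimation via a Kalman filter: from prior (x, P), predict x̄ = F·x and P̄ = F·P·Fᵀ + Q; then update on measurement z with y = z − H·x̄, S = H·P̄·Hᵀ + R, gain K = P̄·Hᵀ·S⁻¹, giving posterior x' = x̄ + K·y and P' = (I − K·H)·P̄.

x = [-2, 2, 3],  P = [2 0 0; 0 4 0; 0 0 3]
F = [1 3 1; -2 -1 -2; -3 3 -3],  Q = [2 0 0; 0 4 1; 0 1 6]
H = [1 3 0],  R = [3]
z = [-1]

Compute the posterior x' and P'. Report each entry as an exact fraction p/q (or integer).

x' = [535/83, -208/83, 405/83]
P' = [6609/166 -1113/83 2640/83; -1113/83 402/83 -841/83; 2640/83 -841/83 4179/83]

x̄ = F·x = [7, -4, 3]
P̄ = F·P·Fᵀ + Q = [43 -22 21; -22 28 19; 21 19 87]
y = z − H·x̄ = [4]
S = H·P̄·Hᵀ + R = [166]
K = P̄·Hᵀ·S⁻¹ = [-23/166; 31/83; 39/83]
x' = x̄ + K·y = [535/83, -208/83, 405/83]
P' = (I − K·H)·P̄ = [6609/166 -1113/83 2640/83; -1113/83 402/83 -841/83; 2640/83 -841/83 4179/83]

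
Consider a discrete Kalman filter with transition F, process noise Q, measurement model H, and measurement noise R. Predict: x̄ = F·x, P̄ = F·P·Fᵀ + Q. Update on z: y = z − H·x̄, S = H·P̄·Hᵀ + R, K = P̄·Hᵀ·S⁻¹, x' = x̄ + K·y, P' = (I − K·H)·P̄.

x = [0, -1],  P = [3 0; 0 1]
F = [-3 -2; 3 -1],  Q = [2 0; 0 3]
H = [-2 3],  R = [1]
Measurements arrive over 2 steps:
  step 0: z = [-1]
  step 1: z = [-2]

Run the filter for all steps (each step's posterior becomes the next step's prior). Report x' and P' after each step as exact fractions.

step 0: x' = [2, 1], P' = [3615/712 2363/712; 2363/712 1623/712]
step 1: x' = [70877/75960, -38/1055], P' = [1288189/455760 7571/4220; 7571/4220 2631/2110]

step 0: x̄ = F·x = [2, 1]
step 0: P̄ = F·P·Fᵀ + Q = [33 -25; -25 31]
step 0: y = z − H·x̄ = [0]
step 0: S = H·P̄·Hᵀ + R = [712]
step 0: K = P̄·Hᵀ·S⁻¹ = [-141/712; 143/712]
step 0: x' = x̄ + K·y = [2, 1]
step 0: P' = (I − K·H)·P̄ = [3615/712 2363/712; 2363/712 1623/712]
step 1: x̄ = F·x = [-8, 5]
step 1: P̄ = F·P·Fᵀ + Q = [68807/712 -18189/356; -18189/356 5529/178]
step 1: y = z − H·x̄ = [-33]
step 1: S = H·P̄·Hᵀ + R = [113940/89]
step 1: K = P̄·Hᵀ·S⁻¹ = [-61687/227880; 161/1055]
step 1: x' = x̄ + K·y = [70877/75960, -38/1055]
step 1: P' = (I − K·H)·P̄ = [1288189/455760 7571/4220; 7571/4220 2631/2110]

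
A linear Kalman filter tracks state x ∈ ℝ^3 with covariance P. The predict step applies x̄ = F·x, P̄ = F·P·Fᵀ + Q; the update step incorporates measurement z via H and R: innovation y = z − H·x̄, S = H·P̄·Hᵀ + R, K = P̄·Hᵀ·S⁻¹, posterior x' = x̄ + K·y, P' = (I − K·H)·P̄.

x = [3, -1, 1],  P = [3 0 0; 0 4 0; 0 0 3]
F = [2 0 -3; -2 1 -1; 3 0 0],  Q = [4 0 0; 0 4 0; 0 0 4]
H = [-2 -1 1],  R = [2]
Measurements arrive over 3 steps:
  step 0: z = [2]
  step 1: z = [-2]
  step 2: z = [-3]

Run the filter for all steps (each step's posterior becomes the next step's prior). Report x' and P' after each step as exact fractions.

step 0: x' = [25/4, -25/4, 167/20], P' = [703/36 -563/36 817/36; -563/36 583/36 -557/36; 817/36 -557/36 5411/180]
step 1: x' = [57731/378059, 7140/378059, -607254/378059], P' = [6292414/378059 -6793352/378059 5659814/378059; -6793352/378059 8464414/378059 -5403374/378059; 5659814/378059 -5403374/378059 6127244/378059]
step 2: x' = [1022671832/246646327, -542075584/246646327, 760263089/246646327], P' = [4395906792/246646327 -4777136106/246646327 3955200246/246646327; -4777136106/246646327 5932526034/246646327 -3835702622/246646327; 3955200246/246646327 -3835702622/246646327 4234323498/246646327]

step 0: x̄ = F·x = [3, -8, 9]
step 0: P̄ = F·P·Fᵀ + Q = [43 -3 18; -3 23 -18; 18 -18 31]
step 0: y = z − H·x̄ = [-9]
step 0: S = H·P̄·Hᵀ + R = [180]
step 0: K = P̄·Hᵀ·S⁻¹ = [-13/36; -7/36; 13/180]
step 0: x' = x̄ + K·y = [25/4, -25/4, 167/20]
step 0: P' = (I − K·H)·P̄ = [703/36 -563/36 817/36; -563/36 583/36 -557/36; 817/36 -557/36 5411/180]
step 1: x̄ = F·x = [-251/20, -271/10, 75/4]
step 1: P̄ = F·P·Fᵀ + Q = [14459/180 10619/90 -1045/12; 10619/90 14069/45 -1393/6; -1045/12 -1393/6 719/4]
step 1: y = z − H·x̄ = [-1459/20]
step 1: S = H·P̄·Hᵀ + R = [378059/180]
step 1: K = P̄·Hᵀ·S⁻¹ = [-65831/378059; -140542/378059; 105495/378059]
step 1: x' = x̄ + K·y = [57731/378059, 7140/378059, -607254/378059]
step 1: P' = (I − K·H)·P̄ = [6292414/378059 -6793352/378059 5659814/378059; -6793352/378059 8464414/378059 -5403374/378059; 5659814/378059 -5403374/378059 6127244/378059]
step 2: x̄ = F·x = [1937224/378059, 498932/378059, 173193/378059]
step 2: P̄ = F·P·Fᵀ + Q = [13909320/378059 18474750/378059 -13183842/378059; 18474750/378059 101892962/378059 -75113982/378059; -13183842/378059 -75113982/378059 58143962/378059]
step 2: y = z − H·x̄ = [3066010/378059]
step 2: S = H·P̄·Hᵀ + R = [493292654/378059]
step 2: K = P̄·Hᵀ·S⁻¹ = [-29738616/246646327; -106978222/246646327; 79812814/246646327]
step 2: x' = x̄ + K·y = [1022671832/246646327, -542075584/246646327, 760263089/246646327]
step 2: P' = (I − K·H)·P̄ = [4395906792/246646327 -4777136106/246646327 3955200246/246646327; -4777136106/246646327 5932526034/246646327 -3835702622/246646327; 3955200246/246646327 -3835702622/246646327 4234323498/246646327]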